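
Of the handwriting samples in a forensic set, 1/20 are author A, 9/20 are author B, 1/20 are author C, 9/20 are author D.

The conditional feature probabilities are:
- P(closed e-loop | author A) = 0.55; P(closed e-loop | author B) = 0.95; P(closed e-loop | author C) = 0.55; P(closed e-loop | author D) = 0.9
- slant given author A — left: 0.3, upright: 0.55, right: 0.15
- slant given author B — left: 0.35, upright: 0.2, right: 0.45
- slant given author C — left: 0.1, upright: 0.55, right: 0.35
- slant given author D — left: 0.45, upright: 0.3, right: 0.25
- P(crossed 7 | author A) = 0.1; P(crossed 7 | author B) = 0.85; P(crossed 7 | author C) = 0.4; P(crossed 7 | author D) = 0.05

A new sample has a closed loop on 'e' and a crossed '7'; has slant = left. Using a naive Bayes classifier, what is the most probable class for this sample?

author B

author A: 0.05 × 0.55 × 0.3 × 0.1 = 0.000825
author B: 0.45 × 0.95 × 0.35 × 0.85 = 0.12718125
author C: 0.05 × 0.55 × 0.1 × 0.4 = 0.0011
author D: 0.45 × 0.9 × 0.45 × 0.05 = 0.0091125
Highest score → author B.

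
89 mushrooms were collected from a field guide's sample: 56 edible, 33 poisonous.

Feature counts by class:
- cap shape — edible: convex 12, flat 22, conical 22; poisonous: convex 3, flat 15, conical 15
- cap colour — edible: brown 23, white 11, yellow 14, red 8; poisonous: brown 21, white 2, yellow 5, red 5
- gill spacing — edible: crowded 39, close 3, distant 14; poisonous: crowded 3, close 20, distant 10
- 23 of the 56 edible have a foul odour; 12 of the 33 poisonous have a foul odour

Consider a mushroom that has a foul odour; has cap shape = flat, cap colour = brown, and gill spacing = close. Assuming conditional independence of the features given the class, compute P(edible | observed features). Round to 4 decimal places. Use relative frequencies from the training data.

0.0863

edible: (56/89) × (22/56) × (23/56) × (3/56) × (23/56) ≈ 0.00223381
poisonous: (33/89) × (15/33) × (21/33) × (20/33) × (12/33) ≈ 0.0236369
P(edible | x) = 0.00223381 / 0.02587071 ≈ 0.0863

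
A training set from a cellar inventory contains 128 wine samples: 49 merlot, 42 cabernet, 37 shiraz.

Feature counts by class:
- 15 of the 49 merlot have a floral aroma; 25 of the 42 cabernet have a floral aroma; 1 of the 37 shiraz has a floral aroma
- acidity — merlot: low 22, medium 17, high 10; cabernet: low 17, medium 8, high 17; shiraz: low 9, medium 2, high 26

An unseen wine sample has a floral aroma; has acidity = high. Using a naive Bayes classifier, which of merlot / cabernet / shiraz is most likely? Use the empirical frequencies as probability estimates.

cabernet

merlot: (49/128) × (15/49) × (10/49) ≈ 0.0239158
cabernet: (42/128) × (25/42) × (17/42) ≈ 0.0790551
shiraz: (37/128) × (1/37) × (26/37) ≈ 0.00548986
Highest score → cabernet.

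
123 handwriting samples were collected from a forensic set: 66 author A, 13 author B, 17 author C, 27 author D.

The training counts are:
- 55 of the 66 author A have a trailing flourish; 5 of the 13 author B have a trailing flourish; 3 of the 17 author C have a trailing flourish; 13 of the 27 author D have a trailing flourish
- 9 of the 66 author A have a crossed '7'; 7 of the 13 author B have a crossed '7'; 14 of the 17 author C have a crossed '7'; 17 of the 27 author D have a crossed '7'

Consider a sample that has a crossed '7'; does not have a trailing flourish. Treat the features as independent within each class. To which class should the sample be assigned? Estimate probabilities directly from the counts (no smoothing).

author A: (66/123) × (11/66) × (9/66) ≈ 0.0121951
author B: (13/123) × (8/13) × (7/13) ≈ 0.0350219
author C: (17/123) × (14/17) × (14/17) ≈ 0.0937351
author D: (27/123) × (14/27) × (17/27) ≈ 0.0716652
Highest score → author C.

author C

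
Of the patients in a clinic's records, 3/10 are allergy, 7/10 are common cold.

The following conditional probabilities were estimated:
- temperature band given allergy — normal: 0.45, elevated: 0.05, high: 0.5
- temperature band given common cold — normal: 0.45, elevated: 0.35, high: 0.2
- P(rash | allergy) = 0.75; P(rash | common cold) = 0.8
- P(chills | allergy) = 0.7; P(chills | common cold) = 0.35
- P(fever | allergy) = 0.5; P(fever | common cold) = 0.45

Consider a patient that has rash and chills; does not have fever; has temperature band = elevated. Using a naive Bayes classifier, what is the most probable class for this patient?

allergy: 0.3 × 0.05 × 0.75 × 0.7 × (1−0.5) = 0.0039375
common cold: 0.7 × 0.35 × 0.8 × 0.35 × (1−0.45) = 0.03773
Highest score → common cold.

common cold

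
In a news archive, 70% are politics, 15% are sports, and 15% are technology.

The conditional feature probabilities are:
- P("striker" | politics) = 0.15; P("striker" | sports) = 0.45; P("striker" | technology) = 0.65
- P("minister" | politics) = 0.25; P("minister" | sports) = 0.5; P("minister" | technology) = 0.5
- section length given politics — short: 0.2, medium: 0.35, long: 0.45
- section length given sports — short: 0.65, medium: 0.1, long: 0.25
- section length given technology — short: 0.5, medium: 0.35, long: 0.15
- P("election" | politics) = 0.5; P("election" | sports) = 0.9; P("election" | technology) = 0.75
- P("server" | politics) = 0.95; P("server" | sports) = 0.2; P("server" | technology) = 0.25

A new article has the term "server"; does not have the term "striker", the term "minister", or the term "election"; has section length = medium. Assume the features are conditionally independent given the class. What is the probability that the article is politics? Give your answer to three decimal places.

0.991

politics: 0.7 × (1−0.15) × (1−0.25) × 0.35 × (1−0.5) × 0.95 = 0.0741890625
sports: 0.15 × (1−0.45) × (1−0.5) × 0.1 × (1−0.9) × 0.2 = 0.0000825
technology: 0.15 × (1−0.65) × (1−0.5) × 0.35 × (1−0.75) × 0.25 = 0.00057421875
P(politics | x) = 0.0741890625 / 0.07484578125 ≈ 0.991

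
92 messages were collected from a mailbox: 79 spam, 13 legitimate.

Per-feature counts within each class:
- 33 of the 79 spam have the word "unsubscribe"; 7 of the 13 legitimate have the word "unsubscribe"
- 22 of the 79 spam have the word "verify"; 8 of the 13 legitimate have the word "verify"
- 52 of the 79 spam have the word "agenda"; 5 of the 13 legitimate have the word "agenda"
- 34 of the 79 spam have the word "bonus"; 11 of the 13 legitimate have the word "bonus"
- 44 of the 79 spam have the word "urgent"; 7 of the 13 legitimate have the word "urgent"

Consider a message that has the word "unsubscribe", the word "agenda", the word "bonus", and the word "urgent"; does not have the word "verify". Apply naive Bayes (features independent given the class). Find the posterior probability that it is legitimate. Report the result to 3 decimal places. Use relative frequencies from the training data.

0.112

spam: (79/92) × (33/79) × (57/79) × (52/79) × (34/79) × (44/79) ≈ 0.0408345
legitimate: (13/92) × (7/13) × (5/13) × (5/13) × (11/13) × (7/13) ≈ 0.00512823
P(legitimate | x) = 0.00512823 / 0.04596273 ≈ 0.112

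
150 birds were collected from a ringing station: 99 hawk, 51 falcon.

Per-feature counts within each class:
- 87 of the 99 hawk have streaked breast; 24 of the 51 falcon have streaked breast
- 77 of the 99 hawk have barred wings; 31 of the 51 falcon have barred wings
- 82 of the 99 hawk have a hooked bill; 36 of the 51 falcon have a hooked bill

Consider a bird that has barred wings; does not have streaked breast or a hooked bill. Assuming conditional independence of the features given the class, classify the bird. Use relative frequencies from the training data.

hawk: (99/150) × (12/99) × (77/99) × (17/99) ≈ 0.0106846
falcon: (51/150) × (27/51) × (31/51) × (15/51) ≈ 0.0321799
Highest score → falcon.

falcon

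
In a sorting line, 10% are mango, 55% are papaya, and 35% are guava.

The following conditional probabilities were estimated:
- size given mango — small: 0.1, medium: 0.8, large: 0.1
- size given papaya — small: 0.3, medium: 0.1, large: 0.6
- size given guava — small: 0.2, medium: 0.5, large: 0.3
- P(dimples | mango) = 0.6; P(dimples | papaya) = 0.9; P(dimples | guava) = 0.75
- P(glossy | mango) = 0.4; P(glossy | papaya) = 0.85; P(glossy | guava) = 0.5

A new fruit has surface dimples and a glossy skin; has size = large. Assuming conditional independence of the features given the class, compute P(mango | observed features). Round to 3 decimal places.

mango: 0.1 × 0.1 × 0.6 × 0.4 = 0.0024
papaya: 0.55 × 0.6 × 0.9 × 0.85 = 0.25245
guava: 0.35 × 0.3 × 0.75 × 0.5 = 0.039375
P(mango | x) = 0.0024 / 0.294225 ≈ 0.008

0.008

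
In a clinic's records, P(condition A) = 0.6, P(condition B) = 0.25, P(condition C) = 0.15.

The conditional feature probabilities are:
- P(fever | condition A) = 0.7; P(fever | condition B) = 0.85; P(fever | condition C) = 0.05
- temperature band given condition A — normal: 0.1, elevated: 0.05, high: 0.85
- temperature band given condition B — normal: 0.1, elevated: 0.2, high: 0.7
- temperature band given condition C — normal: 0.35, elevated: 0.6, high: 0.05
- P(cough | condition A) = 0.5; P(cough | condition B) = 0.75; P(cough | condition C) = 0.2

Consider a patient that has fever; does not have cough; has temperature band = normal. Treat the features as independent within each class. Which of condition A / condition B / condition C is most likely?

condition A: 0.6 × 0.7 × 0.1 × (1−0.5) = 0.021
condition B: 0.25 × 0.85 × 0.1 × (1−0.75) = 0.0053125
condition C: 0.15 × 0.05 × 0.35 × (1−0.2) = 0.0021
Highest score → condition A.

condition A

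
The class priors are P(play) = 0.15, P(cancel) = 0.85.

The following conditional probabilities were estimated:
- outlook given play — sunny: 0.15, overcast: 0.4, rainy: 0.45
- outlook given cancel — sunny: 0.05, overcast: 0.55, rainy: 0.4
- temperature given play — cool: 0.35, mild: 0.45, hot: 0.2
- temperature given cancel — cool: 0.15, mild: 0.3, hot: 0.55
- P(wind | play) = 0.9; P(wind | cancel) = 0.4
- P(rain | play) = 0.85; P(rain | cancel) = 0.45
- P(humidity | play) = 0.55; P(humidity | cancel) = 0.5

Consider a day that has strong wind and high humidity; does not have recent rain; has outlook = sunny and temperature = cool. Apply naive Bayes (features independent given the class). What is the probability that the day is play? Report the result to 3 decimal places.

0.455

play: 0.15 × 0.15 × 0.35 × 0.9 × (1−0.85) × 0.55 = 0.00058471875
cancel: 0.85 × 0.05 × 0.15 × 0.4 × (1−0.45) × 0.5 = 0.00070125
P(play | x) = 0.00058471875 / 0.00128596875 ≈ 0.455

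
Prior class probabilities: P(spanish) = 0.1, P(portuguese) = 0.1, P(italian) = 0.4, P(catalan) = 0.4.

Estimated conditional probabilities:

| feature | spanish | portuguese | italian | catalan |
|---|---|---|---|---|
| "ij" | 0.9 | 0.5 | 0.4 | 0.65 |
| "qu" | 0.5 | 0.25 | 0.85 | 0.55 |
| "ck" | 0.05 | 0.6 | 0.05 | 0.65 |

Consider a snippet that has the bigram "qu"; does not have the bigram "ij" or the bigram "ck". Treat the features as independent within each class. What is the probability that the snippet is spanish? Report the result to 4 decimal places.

spanish: 0.1 × (1−0.9) × 0.5 × (1−0.05) = 0.00475
portuguese: 0.1 × (1−0.5) × 0.25 × (1−0.6) = 0.005
italian: 0.4 × (1−0.4) × 0.85 × (1−0.05) = 0.1938
catalan: 0.4 × (1−0.65) × 0.55 × (1−0.65) = 0.02695
P(spanish | x) = 0.00475 / 0.2305 ≈ 0.0206

0.0206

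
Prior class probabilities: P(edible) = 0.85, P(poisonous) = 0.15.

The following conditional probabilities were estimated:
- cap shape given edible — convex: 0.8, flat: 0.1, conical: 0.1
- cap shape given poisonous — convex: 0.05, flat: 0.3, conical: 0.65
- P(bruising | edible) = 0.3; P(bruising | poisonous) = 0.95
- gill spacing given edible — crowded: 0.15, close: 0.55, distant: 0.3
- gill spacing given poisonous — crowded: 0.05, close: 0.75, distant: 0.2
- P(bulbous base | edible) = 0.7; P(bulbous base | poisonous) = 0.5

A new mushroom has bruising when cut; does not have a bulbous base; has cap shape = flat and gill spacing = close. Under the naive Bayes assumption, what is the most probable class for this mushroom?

poisonous

edible: 0.85 × 0.1 × 0.3 × 0.55 × (1−0.7) = 0.0042075
poisonous: 0.15 × 0.3 × 0.95 × 0.75 × (1−0.5) = 0.01603125
Highest score → poisonous.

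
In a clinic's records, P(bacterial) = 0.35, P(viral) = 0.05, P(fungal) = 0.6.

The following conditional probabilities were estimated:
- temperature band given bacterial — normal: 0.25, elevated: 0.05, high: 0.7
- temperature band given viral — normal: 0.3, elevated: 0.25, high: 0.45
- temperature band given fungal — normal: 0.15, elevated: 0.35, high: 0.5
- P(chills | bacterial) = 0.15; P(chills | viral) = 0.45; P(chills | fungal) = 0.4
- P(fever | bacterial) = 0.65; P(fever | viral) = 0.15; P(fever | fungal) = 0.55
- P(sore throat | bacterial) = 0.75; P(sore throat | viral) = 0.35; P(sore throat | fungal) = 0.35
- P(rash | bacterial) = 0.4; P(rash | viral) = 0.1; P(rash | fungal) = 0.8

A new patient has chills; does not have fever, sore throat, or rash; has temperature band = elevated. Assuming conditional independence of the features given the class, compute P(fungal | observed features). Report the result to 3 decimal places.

bacterial: 0.35 × 0.05 × 0.15 × (1−0.65) × (1−0.75) × (1−0.4) = 0.0001378125
viral: 0.05 × 0.25 × 0.45 × (1−0.15) × (1−0.35) × (1−0.1) = 0.00279703125
fungal: 0.6 × 0.35 × 0.4 × (1−0.55) × (1−0.35) × (1−0.8) = 0.004914
P(fungal | x) = 0.004914 / 0.00784884375 ≈ 0.626

0.626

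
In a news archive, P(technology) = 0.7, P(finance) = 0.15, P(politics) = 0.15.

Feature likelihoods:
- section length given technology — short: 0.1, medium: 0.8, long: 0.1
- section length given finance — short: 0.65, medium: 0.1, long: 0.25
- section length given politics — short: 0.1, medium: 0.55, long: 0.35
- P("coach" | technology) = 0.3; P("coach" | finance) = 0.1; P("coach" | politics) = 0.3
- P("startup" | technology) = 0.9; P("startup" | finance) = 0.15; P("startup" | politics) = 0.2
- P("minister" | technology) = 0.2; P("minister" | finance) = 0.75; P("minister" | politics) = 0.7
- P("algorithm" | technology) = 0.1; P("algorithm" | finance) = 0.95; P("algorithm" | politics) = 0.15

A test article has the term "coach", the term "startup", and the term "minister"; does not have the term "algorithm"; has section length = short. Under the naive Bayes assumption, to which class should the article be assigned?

technology: 0.7 × 0.1 × 0.3 × 0.9 × 0.2 × (1−0.1) = 0.003402
finance: 0.15 × 0.65 × 0.1 × 0.15 × 0.75 × (1−0.95) = 0.00005484375
politics: 0.15 × 0.1 × 0.3 × 0.2 × 0.7 × (1−0.15) = 0.0005355
Highest score → technology.

technology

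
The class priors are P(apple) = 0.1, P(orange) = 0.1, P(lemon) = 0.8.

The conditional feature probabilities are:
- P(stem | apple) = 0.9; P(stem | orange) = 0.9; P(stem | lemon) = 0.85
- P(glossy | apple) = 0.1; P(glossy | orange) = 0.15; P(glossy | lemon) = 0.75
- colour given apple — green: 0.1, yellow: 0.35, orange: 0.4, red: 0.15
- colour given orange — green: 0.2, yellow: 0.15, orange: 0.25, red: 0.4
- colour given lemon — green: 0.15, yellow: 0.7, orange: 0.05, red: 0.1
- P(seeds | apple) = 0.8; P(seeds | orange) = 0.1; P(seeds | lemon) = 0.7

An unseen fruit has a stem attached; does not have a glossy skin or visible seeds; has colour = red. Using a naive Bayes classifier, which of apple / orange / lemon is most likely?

orange

apple: 0.1 × 0.9 × (1−0.1) × 0.15 × (1−0.8) = 0.00243
orange: 0.1 × 0.9 × (1−0.15) × 0.4 × (1−0.1) = 0.02754
lemon: 0.8 × 0.85 × (1−0.75) × 0.1 × (1−0.7) = 0.0051
Highest score → orange.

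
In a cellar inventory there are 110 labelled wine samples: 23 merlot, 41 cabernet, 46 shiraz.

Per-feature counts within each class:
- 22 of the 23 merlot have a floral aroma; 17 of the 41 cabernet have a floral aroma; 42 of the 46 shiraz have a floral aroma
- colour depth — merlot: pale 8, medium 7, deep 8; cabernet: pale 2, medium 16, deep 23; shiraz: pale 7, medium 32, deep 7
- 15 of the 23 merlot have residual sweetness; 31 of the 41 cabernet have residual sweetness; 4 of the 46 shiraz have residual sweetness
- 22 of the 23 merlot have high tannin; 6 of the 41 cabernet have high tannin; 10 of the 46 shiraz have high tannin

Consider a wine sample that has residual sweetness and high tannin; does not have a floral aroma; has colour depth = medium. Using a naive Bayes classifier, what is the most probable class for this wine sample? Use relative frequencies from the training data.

merlot: (23/110) × (1/23) × (7/23) × (15/23) × (22/23) ≈ 0.00172598
cabernet: (41/110) × (24/41) × (16/41) × (31/41) × (6/41) ≈ 0.00942106
shiraz: (46/110) × (4/46) × (32/46) × (4/46) × (10/46) ≈ 0.000478194
Highest score → cabernet.

cabernet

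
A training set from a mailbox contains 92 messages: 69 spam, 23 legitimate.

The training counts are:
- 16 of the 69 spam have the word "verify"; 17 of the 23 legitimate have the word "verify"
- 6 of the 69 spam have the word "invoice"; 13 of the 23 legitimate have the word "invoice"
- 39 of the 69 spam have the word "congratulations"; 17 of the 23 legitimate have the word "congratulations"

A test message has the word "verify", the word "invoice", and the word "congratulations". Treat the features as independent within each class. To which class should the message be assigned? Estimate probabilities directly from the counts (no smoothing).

spam: (69/92) × (16/69) × (6/69) × (39/69) ≈ 0.00854771
legitimate: (23/92) × (17/23) × (13/23) × (17/23) ≈ 0.0771965
Highest score → legitimate.

legitimate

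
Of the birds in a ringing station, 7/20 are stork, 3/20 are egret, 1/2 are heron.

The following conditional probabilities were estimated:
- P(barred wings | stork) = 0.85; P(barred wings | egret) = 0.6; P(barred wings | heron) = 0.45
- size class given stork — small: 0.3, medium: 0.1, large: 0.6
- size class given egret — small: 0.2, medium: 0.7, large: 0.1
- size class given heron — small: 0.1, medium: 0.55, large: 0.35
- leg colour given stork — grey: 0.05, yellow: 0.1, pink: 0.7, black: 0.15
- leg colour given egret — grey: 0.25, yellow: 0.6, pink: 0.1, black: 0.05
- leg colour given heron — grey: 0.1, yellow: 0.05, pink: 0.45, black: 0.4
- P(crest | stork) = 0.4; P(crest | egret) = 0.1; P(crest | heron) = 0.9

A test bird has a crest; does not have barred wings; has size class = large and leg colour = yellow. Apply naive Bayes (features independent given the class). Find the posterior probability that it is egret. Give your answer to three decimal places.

0.060

stork: 0.35 × (1−0.85) × 0.6 × 0.1 × 0.4 = 0.00126
egret: 0.15 × (1−0.6) × 0.1 × 0.6 × 0.1 = 0.00036
heron: 0.5 × (1−0.45) × 0.35 × 0.05 × 0.9 = 0.00433125
P(egret | x) = 0.00036 / 0.00595125 ≈ 0.060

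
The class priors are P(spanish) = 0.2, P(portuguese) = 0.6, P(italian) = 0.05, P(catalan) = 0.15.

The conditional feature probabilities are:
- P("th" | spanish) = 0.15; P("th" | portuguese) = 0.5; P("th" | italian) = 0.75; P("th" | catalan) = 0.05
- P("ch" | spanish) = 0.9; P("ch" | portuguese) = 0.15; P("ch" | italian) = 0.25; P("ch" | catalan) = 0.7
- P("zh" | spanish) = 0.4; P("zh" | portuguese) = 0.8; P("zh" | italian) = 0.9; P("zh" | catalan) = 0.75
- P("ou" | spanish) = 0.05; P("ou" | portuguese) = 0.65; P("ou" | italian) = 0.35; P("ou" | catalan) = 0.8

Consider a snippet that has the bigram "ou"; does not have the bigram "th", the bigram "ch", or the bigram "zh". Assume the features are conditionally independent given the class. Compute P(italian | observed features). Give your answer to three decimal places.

0.008

spanish: 0.2 × (1−0.15) × (1−0.9) × (1−0.4) × 0.05 = 0.00051
portuguese: 0.6 × (1−0.5) × (1−0.15) × (1−0.8) × 0.65 = 0.03315
italian: 0.05 × (1−0.75) × (1−0.25) × (1−0.9) × 0.35 = 0.000328125
catalan: 0.15 × (1−0.05) × (1−0.7) × (1−0.75) × 0.8 = 0.00855
P(italian | x) = 0.000328125 / 0.042538125 ≈ 0.008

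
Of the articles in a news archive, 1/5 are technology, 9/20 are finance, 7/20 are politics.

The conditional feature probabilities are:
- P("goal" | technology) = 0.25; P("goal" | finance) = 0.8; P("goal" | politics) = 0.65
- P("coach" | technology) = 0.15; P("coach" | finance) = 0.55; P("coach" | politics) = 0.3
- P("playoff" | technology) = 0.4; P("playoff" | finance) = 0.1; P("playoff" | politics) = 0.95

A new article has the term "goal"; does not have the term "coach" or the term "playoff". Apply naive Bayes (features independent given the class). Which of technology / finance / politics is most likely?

finance

technology: 0.2 × 0.25 × (1−0.15) × (1−0.4) = 0.0255
finance: 0.45 × 0.8 × (1−0.55) × (1−0.1) = 0.1458
politics: 0.35 × 0.65 × (1−0.3) × (1−0.95) = 0.0079625
Highest score → finance.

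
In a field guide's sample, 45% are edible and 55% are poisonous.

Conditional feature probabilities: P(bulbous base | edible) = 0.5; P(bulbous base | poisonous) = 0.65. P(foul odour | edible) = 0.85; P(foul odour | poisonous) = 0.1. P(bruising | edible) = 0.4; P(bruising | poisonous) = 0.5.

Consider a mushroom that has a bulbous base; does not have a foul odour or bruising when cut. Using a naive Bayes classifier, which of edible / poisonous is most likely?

edible: 0.45 × 0.5 × (1−0.85) × (1−0.4) = 0.02025
poisonous: 0.55 × 0.65 × (1−0.1) × (1−0.5) = 0.160875
Highest score → poisonous.

poisonous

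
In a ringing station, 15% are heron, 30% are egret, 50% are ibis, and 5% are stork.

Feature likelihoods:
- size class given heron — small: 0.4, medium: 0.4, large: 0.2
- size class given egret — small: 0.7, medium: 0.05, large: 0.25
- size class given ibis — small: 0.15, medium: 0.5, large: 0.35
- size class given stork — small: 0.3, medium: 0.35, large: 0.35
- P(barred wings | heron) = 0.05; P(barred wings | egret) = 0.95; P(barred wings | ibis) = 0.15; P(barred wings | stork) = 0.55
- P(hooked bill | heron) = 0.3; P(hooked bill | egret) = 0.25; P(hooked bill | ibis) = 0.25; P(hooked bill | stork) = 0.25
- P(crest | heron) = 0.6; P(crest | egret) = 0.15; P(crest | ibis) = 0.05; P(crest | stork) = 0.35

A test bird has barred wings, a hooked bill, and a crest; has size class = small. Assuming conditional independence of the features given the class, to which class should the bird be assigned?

egret

heron: 0.15 × 0.4 × 0.05 × 0.3 × 0.6 = 0.00054
egret: 0.3 × 0.7 × 0.95 × 0.25 × 0.15 = 0.00748125
ibis: 0.5 × 0.15 × 0.15 × 0.25 × 0.05 = 0.000140625
stork: 0.05 × 0.3 × 0.55 × 0.25 × 0.35 = 0.000721875
Highest score → egret.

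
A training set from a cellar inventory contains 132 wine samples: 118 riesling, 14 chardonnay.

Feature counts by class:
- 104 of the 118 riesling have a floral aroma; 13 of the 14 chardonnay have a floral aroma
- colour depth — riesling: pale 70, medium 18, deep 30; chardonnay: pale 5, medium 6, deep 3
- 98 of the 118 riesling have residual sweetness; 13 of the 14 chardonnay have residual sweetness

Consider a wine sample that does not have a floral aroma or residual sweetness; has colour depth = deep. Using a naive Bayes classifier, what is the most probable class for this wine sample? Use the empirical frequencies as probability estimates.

riesling: (118/132) × (14/118) × (30/118) × (20/118) ≈ 0.00457026
chardonnay: (14/132) × (1/14) × (3/14) × (1/14) ≈ 0.000115955
Highest score → riesling.

riesling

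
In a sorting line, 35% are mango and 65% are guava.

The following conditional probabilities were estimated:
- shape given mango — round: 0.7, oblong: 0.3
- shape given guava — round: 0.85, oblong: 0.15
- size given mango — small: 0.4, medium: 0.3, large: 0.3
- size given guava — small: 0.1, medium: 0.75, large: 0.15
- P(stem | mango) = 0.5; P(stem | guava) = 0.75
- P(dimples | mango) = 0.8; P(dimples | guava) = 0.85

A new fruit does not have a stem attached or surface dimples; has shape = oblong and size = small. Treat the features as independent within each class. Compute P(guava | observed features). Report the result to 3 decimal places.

mango: 0.35 × 0.3 × 0.4 × (1−0.5) × (1−0.8) = 0.0042
guava: 0.65 × 0.15 × 0.1 × (1−0.75) × (1−0.85) = 0.000365625
P(guava | x) = 0.000365625 / 0.004565625 ≈ 0.080

0.080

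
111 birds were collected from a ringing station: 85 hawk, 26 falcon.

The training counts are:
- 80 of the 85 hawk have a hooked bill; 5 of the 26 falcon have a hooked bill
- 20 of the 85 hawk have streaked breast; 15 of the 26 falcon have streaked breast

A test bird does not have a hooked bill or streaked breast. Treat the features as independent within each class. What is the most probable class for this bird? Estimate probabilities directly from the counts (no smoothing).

hawk: (85/111) × (5/85) × (65/85) ≈ 0.0344462
falcon: (26/111) × (21/26) × (11/26) ≈ 0.0800416
Highest score → falcon.

falcon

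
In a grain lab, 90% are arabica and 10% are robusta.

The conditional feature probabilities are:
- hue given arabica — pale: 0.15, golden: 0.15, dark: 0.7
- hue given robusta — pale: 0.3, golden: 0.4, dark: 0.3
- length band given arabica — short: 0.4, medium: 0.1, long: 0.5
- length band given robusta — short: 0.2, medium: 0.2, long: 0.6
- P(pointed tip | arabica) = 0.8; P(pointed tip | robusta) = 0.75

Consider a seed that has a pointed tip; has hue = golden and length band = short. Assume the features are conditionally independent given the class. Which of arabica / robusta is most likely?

arabica

arabica: 0.9 × 0.15 × 0.4 × 0.8 = 0.0432
robusta: 0.1 × 0.4 × 0.2 × 0.75 = 0.006
Highest score → arabica.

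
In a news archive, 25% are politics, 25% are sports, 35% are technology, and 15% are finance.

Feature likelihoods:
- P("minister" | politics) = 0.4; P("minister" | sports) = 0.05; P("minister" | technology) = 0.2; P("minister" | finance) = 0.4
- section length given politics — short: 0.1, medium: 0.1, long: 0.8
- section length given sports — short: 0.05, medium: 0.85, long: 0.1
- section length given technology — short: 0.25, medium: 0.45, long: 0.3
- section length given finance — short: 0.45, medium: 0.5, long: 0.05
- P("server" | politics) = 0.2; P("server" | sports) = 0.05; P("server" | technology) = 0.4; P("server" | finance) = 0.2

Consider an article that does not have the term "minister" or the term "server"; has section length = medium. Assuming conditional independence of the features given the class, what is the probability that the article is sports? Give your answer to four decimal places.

politics: 0.25 × (1−0.4) × 0.1 × (1−0.2) = 0.012
sports: 0.25 × (1−0.05) × 0.85 × (1−0.05) = 0.19178125
technology: 0.35 × (1−0.2) × 0.45 × (1−0.4) = 0.0756
finance: 0.15 × (1−0.4) × 0.5 × (1−0.2) = 0.036
P(sports | x) = 0.19178125 / 0.31538125 ≈ 0.6081

0.6081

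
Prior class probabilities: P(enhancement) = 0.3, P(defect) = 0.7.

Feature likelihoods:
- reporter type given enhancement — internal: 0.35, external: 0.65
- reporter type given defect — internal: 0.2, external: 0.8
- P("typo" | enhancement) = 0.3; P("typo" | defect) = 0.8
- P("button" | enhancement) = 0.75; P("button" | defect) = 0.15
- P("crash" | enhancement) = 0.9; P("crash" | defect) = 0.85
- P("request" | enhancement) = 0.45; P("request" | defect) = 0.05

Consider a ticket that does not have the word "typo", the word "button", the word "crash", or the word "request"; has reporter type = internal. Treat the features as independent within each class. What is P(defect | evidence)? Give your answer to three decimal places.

0.770

enhancement: 0.3 × 0.35 × (1−0.3) × (1−0.75) × (1−0.9) × (1−0.45) = 0.001010625
defect: 0.7 × 0.2 × (1−0.8) × (1−0.15) × (1−0.85) × (1−0.05) = 0.0033915
P(defect | x) = 0.0033915 / 0.004402125 ≈ 0.770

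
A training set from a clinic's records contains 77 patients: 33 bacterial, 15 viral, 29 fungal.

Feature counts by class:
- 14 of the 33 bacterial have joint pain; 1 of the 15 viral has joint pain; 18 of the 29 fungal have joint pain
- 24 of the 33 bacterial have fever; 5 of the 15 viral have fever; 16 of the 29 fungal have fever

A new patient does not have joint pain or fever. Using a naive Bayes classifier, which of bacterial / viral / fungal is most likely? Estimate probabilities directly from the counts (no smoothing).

bacterial: (33/77) × (19/33) × (9/33) ≈ 0.0672963
viral: (15/77) × (14/15) × (10/15) ≈ 0.121212
fungal: (29/77) × (11/29) × (13/29) ≈ 0.0640394
Highest score → viral.

viral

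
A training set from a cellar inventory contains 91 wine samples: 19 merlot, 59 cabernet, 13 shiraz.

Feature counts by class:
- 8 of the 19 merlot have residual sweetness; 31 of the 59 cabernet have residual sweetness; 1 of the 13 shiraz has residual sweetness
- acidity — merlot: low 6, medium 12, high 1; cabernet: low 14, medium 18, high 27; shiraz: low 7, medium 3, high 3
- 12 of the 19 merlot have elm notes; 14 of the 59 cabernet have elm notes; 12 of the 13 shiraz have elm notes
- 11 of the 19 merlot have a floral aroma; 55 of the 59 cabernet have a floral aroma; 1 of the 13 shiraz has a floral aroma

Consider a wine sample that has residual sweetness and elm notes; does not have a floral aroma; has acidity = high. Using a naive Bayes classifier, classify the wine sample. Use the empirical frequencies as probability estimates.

cabernet

merlot: (19/91) × (8/19) × (1/19) × (12/19) × (8/19) ≈ 0.00123044
cabernet: (59/91) × (31/59) × (27/59) × (14/59) × (4/59) ≈ 0.00250793
shiraz: (13/91) × (1/13) × (3/13) × (12/13) × (12/13) ≈ 0.00216079
Highest score → cabernet.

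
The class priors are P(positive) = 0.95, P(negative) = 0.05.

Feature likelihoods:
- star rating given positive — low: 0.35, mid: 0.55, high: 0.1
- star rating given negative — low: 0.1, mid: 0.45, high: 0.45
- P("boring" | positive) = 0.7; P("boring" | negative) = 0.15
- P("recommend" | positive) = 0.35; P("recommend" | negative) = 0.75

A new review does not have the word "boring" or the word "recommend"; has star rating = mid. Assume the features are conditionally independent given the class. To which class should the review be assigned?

positive

positive: 0.95 × 0.55 × (1−0.7) × (1−0.35) = 0.1018875
negative: 0.05 × 0.45 × (1−0.15) × (1−0.75) = 0.00478125
Highest score → positive.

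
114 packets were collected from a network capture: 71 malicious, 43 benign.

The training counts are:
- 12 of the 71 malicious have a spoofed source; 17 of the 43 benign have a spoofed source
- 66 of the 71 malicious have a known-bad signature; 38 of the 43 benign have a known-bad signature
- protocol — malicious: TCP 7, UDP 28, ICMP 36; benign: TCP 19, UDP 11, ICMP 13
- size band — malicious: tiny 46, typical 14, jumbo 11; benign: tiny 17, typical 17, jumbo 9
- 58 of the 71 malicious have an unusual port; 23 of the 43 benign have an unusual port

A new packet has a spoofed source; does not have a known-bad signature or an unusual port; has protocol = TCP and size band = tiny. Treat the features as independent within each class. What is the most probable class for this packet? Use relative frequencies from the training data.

benign

malicious: (71/114) × (12/71) × (5/71) × (7/71) × (46/71) × (13/71) ≈ 0.0000866986
benign: (43/114) × (17/43) × (5/43) × (19/43) × (17/43) × (20/43) ≈ 0.00140888
Highest score → benign.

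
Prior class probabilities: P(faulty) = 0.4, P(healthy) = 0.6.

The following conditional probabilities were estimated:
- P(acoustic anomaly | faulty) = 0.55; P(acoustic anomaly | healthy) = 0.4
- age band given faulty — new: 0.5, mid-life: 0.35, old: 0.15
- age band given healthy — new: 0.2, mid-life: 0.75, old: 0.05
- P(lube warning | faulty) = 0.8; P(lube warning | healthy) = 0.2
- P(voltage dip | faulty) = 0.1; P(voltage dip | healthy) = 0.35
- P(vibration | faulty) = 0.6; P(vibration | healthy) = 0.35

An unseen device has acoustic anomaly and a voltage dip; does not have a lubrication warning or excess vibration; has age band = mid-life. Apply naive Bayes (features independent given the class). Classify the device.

healthy

faulty: 0.4 × 0.55 × 0.35 × (1−0.8) × 0.1 × (1−0.6) = 0.000616
healthy: 0.6 × 0.4 × 0.75 × (1−0.2) × 0.35 × (1−0.35) = 0.03276
Highest score → healthy.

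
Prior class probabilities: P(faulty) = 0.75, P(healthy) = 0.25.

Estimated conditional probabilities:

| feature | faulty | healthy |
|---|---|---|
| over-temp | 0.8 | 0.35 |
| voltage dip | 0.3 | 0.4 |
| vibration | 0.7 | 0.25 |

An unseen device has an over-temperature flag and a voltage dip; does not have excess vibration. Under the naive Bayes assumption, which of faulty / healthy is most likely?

faulty: 0.75 × 0.8 × 0.3 × (1−0.7) = 0.054
healthy: 0.25 × 0.35 × 0.4 × (1−0.25) = 0.02625
Highest score → faulty.

faulty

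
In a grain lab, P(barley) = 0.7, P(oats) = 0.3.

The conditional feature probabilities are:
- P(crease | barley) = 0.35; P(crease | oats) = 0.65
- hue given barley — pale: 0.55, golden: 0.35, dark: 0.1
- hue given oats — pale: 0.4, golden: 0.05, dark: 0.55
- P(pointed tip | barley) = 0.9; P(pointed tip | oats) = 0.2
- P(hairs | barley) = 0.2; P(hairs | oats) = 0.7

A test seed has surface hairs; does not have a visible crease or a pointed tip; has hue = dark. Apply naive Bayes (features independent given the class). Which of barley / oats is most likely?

oats

barley: 0.7 × (1−0.35) × 0.1 × (1−0.9) × 0.2 = 0.00091
oats: 0.3 × (1−0.65) × 0.55 × (1−0.2) × 0.7 = 0.03234
Highest score → oats.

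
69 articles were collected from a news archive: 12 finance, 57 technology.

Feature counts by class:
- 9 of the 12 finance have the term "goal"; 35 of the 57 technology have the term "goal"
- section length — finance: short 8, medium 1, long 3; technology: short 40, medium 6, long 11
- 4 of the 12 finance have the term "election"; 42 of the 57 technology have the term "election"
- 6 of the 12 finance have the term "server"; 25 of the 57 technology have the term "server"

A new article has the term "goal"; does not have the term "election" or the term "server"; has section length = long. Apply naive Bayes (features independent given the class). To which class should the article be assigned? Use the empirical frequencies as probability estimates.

technology

finance: (12/69) × (9/12) × (3/12) × (8/12) × (6/12) ≈ 0.0108696
technology: (57/69) × (35/57) × (11/57) × (15/57) × (32/57) ≈ 0.014462
Highest score → technology.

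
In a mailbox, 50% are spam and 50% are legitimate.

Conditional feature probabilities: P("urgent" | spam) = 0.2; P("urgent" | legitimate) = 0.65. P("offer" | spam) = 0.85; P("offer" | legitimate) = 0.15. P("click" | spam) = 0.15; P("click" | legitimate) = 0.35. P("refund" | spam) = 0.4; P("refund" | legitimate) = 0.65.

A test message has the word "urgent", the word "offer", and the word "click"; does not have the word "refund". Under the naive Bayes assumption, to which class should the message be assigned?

spam: 0.5 × 0.2 × 0.85 × 0.15 × (1−0.4) = 0.00765
legitimate: 0.5 × 0.65 × 0.15 × 0.35 × (1−0.65) = 0.005971875
Highest score → spam.

spam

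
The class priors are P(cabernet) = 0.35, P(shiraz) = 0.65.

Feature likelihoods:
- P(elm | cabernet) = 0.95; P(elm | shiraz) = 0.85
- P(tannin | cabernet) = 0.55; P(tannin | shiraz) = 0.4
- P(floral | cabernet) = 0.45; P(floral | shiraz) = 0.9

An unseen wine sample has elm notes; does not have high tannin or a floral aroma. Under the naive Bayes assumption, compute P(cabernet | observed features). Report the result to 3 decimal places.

cabernet: 0.35 × 0.95 × (1−0.55) × (1−0.45) = 0.08229375
shiraz: 0.65 × 0.85 × (1−0.4) × (1−0.9) = 0.03315
P(cabernet | x) = 0.08229375 / 0.11544375 ≈ 0.713

0.713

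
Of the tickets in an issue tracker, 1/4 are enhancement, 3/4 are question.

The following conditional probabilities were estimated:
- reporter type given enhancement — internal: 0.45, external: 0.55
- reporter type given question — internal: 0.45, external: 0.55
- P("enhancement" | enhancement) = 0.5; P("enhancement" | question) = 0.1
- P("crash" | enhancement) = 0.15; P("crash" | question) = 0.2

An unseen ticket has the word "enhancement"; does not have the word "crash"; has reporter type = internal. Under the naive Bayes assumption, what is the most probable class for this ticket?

enhancement: 0.25 × 0.45 × 0.5 × (1−0.15) = 0.0478125
question: 0.75 × 0.45 × 0.1 × (1−0.2) = 0.027
Highest score → enhancement.

enhancement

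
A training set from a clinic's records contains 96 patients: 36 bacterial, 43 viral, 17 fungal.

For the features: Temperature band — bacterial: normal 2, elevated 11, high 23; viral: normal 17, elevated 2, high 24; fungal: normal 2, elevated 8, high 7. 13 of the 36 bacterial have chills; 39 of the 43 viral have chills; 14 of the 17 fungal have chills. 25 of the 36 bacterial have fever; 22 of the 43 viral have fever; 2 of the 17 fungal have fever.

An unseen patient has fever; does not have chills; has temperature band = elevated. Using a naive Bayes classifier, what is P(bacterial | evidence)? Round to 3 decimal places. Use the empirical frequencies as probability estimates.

bacterial: (36/96) × (11/36) × (23/36) × (25/36) ≈ 0.0508375
viral: (43/96) × (2/43) × (4/43) × (22/43) ≈ 0.000991527
fungal: (17/96) × (8/17) × (3/17) × (2/17) ≈ 0.0017301
P(bacterial | x) = 0.0508375 / 0.053559127 ≈ 0.949

0.949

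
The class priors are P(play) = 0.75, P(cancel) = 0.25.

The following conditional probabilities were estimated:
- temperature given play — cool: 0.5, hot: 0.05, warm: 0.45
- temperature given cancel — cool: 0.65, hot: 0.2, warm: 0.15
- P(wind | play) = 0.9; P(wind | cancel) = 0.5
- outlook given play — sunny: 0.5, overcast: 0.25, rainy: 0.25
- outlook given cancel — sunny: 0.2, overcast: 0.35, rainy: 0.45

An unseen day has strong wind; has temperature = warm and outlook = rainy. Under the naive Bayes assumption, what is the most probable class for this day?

play: 0.75 × 0.45 × 0.9 × 0.25 = 0.0759375
cancel: 0.25 × 0.15 × 0.5 × 0.45 = 0.0084375
Highest score → play.

play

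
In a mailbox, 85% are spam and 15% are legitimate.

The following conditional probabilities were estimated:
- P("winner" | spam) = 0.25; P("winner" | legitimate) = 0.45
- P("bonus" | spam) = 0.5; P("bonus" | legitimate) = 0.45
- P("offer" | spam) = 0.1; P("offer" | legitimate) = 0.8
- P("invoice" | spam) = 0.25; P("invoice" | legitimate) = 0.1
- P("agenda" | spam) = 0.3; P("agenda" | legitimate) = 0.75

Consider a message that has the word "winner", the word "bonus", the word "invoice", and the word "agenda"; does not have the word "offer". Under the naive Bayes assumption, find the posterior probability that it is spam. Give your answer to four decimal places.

0.9403

spam: 0.85 × 0.25 × 0.5 × (1−0.1) × 0.25 × 0.3 = 0.007171875
legitimate: 0.15 × 0.45 × 0.45 × (1−0.8) × 0.1 × 0.75 = 0.000455625
P(spam | x) = 0.007171875 / 0.0076275 ≈ 0.9403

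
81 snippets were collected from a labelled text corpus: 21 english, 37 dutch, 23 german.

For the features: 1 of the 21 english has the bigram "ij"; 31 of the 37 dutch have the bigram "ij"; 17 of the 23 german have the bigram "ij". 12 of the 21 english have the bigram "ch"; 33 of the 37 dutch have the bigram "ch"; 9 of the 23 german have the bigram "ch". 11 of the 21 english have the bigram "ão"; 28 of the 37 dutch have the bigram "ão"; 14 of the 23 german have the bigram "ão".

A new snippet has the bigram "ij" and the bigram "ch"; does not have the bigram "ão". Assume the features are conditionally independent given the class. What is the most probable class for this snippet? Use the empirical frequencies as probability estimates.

dutch

english: (21/81) × (1/21) × (12/21) × (10/21) ≈ 0.00335937
dutch: (37/81) × (31/37) × (33/37) × (9/37) ≈ 0.083029
german: (23/81) × (17/23) × (9/23) × (9/23) ≈ 0.0321361
Highest score → dutch.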